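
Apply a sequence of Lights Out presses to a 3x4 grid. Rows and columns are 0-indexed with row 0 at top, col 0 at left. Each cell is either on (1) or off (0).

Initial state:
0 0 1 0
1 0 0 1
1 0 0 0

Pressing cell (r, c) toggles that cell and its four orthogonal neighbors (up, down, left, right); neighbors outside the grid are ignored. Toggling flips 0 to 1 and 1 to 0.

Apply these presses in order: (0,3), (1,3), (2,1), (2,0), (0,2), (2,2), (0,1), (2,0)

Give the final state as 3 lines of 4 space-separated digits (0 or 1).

Answer: 1 0 0 1
1 0 1 1
0 0 0 0

Derivation:
After press 1 at (0,3):
0 0 0 1
1 0 0 0
1 0 0 0

After press 2 at (1,3):
0 0 0 0
1 0 1 1
1 0 0 1

After press 3 at (2,1):
0 0 0 0
1 1 1 1
0 1 1 1

After press 4 at (2,0):
0 0 0 0
0 1 1 1
1 0 1 1

After press 5 at (0,2):
0 1 1 1
0 1 0 1
1 0 1 1

After press 6 at (2,2):
0 1 1 1
0 1 1 1
1 1 0 0

After press 7 at (0,1):
1 0 0 1
0 0 1 1
1 1 0 0

After press 8 at (2,0):
1 0 0 1
1 0 1 1
0 0 0 0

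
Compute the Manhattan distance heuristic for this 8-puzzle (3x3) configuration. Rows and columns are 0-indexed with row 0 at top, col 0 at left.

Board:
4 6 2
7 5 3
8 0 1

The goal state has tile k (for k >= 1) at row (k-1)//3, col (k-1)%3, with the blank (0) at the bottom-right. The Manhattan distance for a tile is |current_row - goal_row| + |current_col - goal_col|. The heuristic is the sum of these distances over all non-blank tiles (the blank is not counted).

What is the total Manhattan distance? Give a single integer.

Tile 4: at (0,0), goal (1,0), distance |0-1|+|0-0| = 1
Tile 6: at (0,1), goal (1,2), distance |0-1|+|1-2| = 2
Tile 2: at (0,2), goal (0,1), distance |0-0|+|2-1| = 1
Tile 7: at (1,0), goal (2,0), distance |1-2|+|0-0| = 1
Tile 5: at (1,1), goal (1,1), distance |1-1|+|1-1| = 0
Tile 3: at (1,2), goal (0,2), distance |1-0|+|2-2| = 1
Tile 8: at (2,0), goal (2,1), distance |2-2|+|0-1| = 1
Tile 1: at (2,2), goal (0,0), distance |2-0|+|2-0| = 4
Sum: 1 + 2 + 1 + 1 + 0 + 1 + 1 + 4 = 11

Answer: 11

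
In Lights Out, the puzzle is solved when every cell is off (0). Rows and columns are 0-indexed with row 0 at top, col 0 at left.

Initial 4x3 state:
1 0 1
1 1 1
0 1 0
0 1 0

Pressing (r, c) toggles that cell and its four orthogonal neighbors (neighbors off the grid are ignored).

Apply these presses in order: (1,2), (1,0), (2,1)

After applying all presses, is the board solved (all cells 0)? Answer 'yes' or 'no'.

After press 1 at (1,2):
1 0 0
1 0 0
0 1 1
0 1 0

After press 2 at (1,0):
0 0 0
0 1 0
1 1 1
0 1 0

After press 3 at (2,1):
0 0 0
0 0 0
0 0 0
0 0 0

Lights still on: 0

Answer: yes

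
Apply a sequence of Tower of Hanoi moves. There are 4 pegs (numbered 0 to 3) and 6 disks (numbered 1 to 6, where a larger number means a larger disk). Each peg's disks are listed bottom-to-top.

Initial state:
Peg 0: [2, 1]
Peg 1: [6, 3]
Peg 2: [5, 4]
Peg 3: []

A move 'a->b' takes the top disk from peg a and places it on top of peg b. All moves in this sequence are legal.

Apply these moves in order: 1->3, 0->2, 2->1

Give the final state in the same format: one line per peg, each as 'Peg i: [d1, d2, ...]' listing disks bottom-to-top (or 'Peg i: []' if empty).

After move 1 (1->3):
Peg 0: [2, 1]
Peg 1: [6]
Peg 2: [5, 4]
Peg 3: [3]

After move 2 (0->2):
Peg 0: [2]
Peg 1: [6]
Peg 2: [5, 4, 1]
Peg 3: [3]

After move 3 (2->1):
Peg 0: [2]
Peg 1: [6, 1]
Peg 2: [5, 4]
Peg 3: [3]

Answer: Peg 0: [2]
Peg 1: [6, 1]
Peg 2: [5, 4]
Peg 3: [3]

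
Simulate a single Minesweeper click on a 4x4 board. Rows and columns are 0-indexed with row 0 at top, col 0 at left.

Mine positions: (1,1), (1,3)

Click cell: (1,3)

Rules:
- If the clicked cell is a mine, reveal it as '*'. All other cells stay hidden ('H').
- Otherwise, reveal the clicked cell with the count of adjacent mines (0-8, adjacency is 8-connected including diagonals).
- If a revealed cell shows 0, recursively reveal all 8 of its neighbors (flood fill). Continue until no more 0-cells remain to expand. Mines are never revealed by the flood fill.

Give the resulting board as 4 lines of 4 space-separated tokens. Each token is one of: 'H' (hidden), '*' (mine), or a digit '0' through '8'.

H H H H
H H H *
H H H H
H H H H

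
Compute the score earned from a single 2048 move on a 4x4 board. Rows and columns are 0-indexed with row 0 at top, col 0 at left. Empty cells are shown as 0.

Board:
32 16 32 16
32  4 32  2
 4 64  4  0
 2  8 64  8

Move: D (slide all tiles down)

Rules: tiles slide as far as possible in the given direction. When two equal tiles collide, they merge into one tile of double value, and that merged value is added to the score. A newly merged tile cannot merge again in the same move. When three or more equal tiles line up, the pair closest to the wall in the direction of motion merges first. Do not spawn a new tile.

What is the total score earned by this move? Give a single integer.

Slide down:
col 0: [32, 32, 4, 2] -> [0, 64, 4, 2]  score +64 (running 64)
col 1: [16, 4, 64, 8] -> [16, 4, 64, 8]  score +0 (running 64)
col 2: [32, 32, 4, 64] -> [0, 64, 4, 64]  score +64 (running 128)
col 3: [16, 2, 0, 8] -> [0, 16, 2, 8]  score +0 (running 128)
Board after move:
 0 16  0  0
64  4 64 16
 4 64  4  2
 2  8 64  8

Answer: 128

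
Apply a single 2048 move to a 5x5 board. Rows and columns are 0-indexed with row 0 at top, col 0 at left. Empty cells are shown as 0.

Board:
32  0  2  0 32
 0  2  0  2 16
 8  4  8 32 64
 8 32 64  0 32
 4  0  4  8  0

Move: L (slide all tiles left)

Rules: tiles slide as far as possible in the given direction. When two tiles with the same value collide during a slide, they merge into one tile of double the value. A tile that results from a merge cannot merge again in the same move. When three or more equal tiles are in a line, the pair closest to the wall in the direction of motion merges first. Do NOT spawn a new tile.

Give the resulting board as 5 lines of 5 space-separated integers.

Answer: 32  2 32  0  0
 4 16  0  0  0
 8  4  8 32 64
 8 32 64 32  0
 8  8  0  0  0

Derivation:
Slide left:
row 0: [32, 0, 2, 0, 32] -> [32, 2, 32, 0, 0]
row 1: [0, 2, 0, 2, 16] -> [4, 16, 0, 0, 0]
row 2: [8, 4, 8, 32, 64] -> [8, 4, 8, 32, 64]
row 3: [8, 32, 64, 0, 32] -> [8, 32, 64, 32, 0]
row 4: [4, 0, 4, 8, 0] -> [8, 8, 0, 0, 0]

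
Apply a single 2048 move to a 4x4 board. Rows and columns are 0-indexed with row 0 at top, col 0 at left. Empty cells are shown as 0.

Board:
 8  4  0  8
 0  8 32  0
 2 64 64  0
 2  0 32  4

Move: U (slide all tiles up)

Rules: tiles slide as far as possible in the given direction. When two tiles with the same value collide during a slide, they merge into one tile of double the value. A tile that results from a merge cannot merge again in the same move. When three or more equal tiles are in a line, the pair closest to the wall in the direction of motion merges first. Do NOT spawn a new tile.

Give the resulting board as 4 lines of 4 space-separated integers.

Slide up:
col 0: [8, 0, 2, 2] -> [8, 4, 0, 0]
col 1: [4, 8, 64, 0] -> [4, 8, 64, 0]
col 2: [0, 32, 64, 32] -> [32, 64, 32, 0]
col 3: [8, 0, 0, 4] -> [8, 4, 0, 0]

Answer:  8  4 32  8
 4  8 64  4
 0 64 32  0
 0  0  0  0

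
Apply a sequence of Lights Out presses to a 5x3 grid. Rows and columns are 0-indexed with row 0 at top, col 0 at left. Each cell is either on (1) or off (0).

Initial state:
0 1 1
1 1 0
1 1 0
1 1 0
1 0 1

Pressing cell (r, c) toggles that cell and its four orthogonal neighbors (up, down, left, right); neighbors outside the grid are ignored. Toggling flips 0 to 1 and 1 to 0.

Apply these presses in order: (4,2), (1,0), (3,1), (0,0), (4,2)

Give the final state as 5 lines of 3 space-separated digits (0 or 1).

Answer: 0 0 1
1 0 0
0 0 0
0 0 1
1 1 1

Derivation:
After press 1 at (4,2):
0 1 1
1 1 0
1 1 0
1 1 1
1 1 0

After press 2 at (1,0):
1 1 1
0 0 0
0 1 0
1 1 1
1 1 0

After press 3 at (3,1):
1 1 1
0 0 0
0 0 0
0 0 0
1 0 0

After press 4 at (0,0):
0 0 1
1 0 0
0 0 0
0 0 0
1 0 0

After press 5 at (4,2):
0 0 1
1 0 0
0 0 0
0 0 1
1 1 1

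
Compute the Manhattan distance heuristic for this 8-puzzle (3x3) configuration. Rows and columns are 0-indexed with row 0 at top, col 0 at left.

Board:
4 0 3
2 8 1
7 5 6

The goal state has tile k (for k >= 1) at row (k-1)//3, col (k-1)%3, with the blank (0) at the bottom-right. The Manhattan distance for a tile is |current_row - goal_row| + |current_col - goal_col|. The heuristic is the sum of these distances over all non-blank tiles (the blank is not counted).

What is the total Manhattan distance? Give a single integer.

Answer: 9

Derivation:
Tile 4: (0,0)->(1,0) = 1
Tile 3: (0,2)->(0,2) = 0
Tile 2: (1,0)->(0,1) = 2
Tile 8: (1,1)->(2,1) = 1
Tile 1: (1,2)->(0,0) = 3
Tile 7: (2,0)->(2,0) = 0
Tile 5: (2,1)->(1,1) = 1
Tile 6: (2,2)->(1,2) = 1
Sum: 1 + 0 + 2 + 1 + 3 + 0 + 1 + 1 = 9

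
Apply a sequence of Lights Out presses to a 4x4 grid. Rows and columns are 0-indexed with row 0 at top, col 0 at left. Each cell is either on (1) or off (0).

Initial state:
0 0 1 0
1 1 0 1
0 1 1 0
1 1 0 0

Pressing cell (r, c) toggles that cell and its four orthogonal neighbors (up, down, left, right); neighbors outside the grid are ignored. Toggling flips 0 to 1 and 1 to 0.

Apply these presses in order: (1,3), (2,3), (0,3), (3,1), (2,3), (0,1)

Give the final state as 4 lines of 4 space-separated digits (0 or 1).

After press 1 at (1,3):
0 0 1 1
1 1 1 0
0 1 1 1
1 1 0 0

After press 2 at (2,3):
0 0 1 1
1 1 1 1
0 1 0 0
1 1 0 1

After press 3 at (0,3):
0 0 0 0
1 1 1 0
0 1 0 0
1 1 0 1

After press 4 at (3,1):
0 0 0 0
1 1 1 0
0 0 0 0
0 0 1 1

After press 5 at (2,3):
0 0 0 0
1 1 1 1
0 0 1 1
0 0 1 0

After press 6 at (0,1):
1 1 1 0
1 0 1 1
0 0 1 1
0 0 1 0

Answer: 1 1 1 0
1 0 1 1
0 0 1 1
0 0 1 0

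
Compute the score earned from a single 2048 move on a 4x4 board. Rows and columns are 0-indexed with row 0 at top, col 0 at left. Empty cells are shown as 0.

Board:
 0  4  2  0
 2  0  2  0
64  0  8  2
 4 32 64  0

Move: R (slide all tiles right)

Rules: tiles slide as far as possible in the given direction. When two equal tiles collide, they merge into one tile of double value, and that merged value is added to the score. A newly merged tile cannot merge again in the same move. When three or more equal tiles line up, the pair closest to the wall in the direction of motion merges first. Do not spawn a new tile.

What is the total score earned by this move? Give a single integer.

Slide right:
row 0: [0, 4, 2, 0] -> [0, 0, 4, 2]  score +0 (running 0)
row 1: [2, 0, 2, 0] -> [0, 0, 0, 4]  score +4 (running 4)
row 2: [64, 0, 8, 2] -> [0, 64, 8, 2]  score +0 (running 4)
row 3: [4, 32, 64, 0] -> [0, 4, 32, 64]  score +0 (running 4)
Board after move:
 0  0  4  2
 0  0  0  4
 0 64  8  2
 0  4 32 64

Answer: 4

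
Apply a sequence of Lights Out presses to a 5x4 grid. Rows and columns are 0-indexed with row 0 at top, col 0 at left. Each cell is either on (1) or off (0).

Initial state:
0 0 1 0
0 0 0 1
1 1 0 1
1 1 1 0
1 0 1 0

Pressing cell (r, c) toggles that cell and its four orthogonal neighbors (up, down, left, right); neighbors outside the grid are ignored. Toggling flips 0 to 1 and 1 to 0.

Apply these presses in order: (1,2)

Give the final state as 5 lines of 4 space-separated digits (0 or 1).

After press 1 at (1,2):
0 0 0 0
0 1 1 0
1 1 1 1
1 1 1 0
1 0 1 0

Answer: 0 0 0 0
0 1 1 0
1 1 1 1
1 1 1 0
1 0 1 0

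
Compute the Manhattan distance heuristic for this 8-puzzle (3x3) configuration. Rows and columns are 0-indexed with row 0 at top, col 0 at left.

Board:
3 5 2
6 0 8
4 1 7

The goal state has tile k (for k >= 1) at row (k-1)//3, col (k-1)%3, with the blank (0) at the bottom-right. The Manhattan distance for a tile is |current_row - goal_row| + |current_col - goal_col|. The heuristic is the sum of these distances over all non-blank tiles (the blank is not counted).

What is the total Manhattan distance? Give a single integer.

Tile 3: (0,0)->(0,2) = 2
Tile 5: (0,1)->(1,1) = 1
Tile 2: (0,2)->(0,1) = 1
Tile 6: (1,0)->(1,2) = 2
Tile 8: (1,2)->(2,1) = 2
Tile 4: (2,0)->(1,0) = 1
Tile 1: (2,1)->(0,0) = 3
Tile 7: (2,2)->(2,0) = 2
Sum: 2 + 1 + 1 + 2 + 2 + 1 + 3 + 2 = 14

Answer: 14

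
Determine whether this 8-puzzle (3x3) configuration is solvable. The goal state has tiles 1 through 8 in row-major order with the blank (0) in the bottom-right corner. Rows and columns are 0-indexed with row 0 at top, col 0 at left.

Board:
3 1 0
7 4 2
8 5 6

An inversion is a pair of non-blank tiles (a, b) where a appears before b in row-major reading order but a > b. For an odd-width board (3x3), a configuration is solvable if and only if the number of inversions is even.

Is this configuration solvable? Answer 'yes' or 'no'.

Inversions (pairs i<j in row-major order where tile[i] > tile[j] > 0): 9
9 is odd, so the puzzle is not solvable.

Answer: no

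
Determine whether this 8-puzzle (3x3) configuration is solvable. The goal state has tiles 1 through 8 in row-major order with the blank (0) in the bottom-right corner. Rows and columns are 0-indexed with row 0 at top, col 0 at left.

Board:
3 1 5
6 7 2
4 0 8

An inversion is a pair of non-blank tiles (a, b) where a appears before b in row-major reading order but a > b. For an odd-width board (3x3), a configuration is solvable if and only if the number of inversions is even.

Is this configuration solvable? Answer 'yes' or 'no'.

Inversions (pairs i<j in row-major order where tile[i] > tile[j] > 0): 8
8 is even, so the puzzle is solvable.

Answer: yes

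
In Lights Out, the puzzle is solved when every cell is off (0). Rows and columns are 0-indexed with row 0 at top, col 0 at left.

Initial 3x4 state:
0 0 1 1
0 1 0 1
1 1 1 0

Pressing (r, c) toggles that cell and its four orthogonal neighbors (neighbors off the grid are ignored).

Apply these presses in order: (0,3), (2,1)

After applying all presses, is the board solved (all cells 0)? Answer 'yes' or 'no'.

Answer: yes

Derivation:
After press 1 at (0,3):
0 0 0 0
0 1 0 0
1 1 1 0

After press 2 at (2,1):
0 0 0 0
0 0 0 0
0 0 0 0

Lights still on: 0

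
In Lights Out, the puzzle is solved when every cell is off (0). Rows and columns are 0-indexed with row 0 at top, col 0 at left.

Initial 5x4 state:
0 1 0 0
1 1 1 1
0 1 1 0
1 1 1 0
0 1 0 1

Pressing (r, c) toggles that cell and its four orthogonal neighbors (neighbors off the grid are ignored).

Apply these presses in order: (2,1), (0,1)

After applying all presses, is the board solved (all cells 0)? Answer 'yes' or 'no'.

After press 1 at (2,1):
0 1 0 0
1 0 1 1
1 0 0 0
1 0 1 0
0 1 0 1

After press 2 at (0,1):
1 0 1 0
1 1 1 1
1 0 0 0
1 0 1 0
0 1 0 1

Lights still on: 11

Answer: no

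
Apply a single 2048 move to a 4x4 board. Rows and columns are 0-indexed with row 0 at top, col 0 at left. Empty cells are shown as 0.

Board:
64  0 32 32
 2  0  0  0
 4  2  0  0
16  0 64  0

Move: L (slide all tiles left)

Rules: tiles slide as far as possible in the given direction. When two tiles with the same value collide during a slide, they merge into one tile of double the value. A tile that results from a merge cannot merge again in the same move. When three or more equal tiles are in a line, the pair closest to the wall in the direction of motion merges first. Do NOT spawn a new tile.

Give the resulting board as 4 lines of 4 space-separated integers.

Slide left:
row 0: [64, 0, 32, 32] -> [64, 64, 0, 0]
row 1: [2, 0, 0, 0] -> [2, 0, 0, 0]
row 2: [4, 2, 0, 0] -> [4, 2, 0, 0]
row 3: [16, 0, 64, 0] -> [16, 64, 0, 0]

Answer: 64 64  0  0
 2  0  0  0
 4  2  0  0
16 64  0  0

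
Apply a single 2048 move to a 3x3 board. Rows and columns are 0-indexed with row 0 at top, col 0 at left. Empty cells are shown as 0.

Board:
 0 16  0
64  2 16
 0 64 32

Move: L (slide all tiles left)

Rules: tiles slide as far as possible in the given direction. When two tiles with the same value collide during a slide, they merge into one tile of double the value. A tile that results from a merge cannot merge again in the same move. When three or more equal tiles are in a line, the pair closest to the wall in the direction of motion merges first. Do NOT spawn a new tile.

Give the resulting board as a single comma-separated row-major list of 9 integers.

Answer: 16, 0, 0, 64, 2, 16, 64, 32, 0

Derivation:
Slide left:
row 0: [0, 16, 0] -> [16, 0, 0]
row 1: [64, 2, 16] -> [64, 2, 16]
row 2: [0, 64, 32] -> [64, 32, 0]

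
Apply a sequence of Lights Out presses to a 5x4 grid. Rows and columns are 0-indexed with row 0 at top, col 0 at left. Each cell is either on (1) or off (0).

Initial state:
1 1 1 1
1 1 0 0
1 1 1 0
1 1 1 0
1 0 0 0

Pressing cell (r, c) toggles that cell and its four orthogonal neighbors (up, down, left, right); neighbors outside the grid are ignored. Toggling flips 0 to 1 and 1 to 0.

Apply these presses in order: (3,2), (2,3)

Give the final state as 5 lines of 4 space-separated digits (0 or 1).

After press 1 at (3,2):
1 1 1 1
1 1 0 0
1 1 0 0
1 0 0 1
1 0 1 0

After press 2 at (2,3):
1 1 1 1
1 1 0 1
1 1 1 1
1 0 0 0
1 0 1 0

Answer: 1 1 1 1
1 1 0 1
1 1 1 1
1 0 0 0
1 0 1 0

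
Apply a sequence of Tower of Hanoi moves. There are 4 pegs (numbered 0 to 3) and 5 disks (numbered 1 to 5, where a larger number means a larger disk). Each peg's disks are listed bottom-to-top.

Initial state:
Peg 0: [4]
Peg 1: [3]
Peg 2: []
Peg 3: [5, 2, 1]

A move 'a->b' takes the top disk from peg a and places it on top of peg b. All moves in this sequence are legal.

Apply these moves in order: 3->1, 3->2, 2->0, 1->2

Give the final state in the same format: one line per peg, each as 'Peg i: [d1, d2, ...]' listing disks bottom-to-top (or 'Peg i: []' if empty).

After move 1 (3->1):
Peg 0: [4]
Peg 1: [3, 1]
Peg 2: []
Peg 3: [5, 2]

After move 2 (3->2):
Peg 0: [4]
Peg 1: [3, 1]
Peg 2: [2]
Peg 3: [5]

After move 3 (2->0):
Peg 0: [4, 2]
Peg 1: [3, 1]
Peg 2: []
Peg 3: [5]

After move 4 (1->2):
Peg 0: [4, 2]
Peg 1: [3]
Peg 2: [1]
Peg 3: [5]

Answer: Peg 0: [4, 2]
Peg 1: [3]
Peg 2: [1]
Peg 3: [5]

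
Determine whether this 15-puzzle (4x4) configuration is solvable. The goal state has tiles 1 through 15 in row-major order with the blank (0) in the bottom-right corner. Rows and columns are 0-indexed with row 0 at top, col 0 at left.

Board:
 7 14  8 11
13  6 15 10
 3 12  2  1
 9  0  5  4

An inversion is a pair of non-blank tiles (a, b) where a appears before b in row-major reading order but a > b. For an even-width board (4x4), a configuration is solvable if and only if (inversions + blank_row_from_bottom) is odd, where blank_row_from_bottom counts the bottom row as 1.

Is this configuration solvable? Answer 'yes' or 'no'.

Inversions: 71
Blank is in row 3 (0-indexed from top), which is row 1 counting from the bottom (bottom = 1).
71 + 1 = 72, which is even, so the puzzle is not solvable.

Answer: no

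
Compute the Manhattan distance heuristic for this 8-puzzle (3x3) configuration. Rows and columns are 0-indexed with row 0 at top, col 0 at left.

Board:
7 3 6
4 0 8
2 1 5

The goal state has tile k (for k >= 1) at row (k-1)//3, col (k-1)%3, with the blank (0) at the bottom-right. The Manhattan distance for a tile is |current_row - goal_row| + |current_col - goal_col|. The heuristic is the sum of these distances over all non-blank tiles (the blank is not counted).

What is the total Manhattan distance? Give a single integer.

Answer: 14

Derivation:
Tile 7: at (0,0), goal (2,0), distance |0-2|+|0-0| = 2
Tile 3: at (0,1), goal (0,2), distance |0-0|+|1-2| = 1
Tile 6: at (0,2), goal (1,2), distance |0-1|+|2-2| = 1
Tile 4: at (1,0), goal (1,0), distance |1-1|+|0-0| = 0
Tile 8: at (1,2), goal (2,1), distance |1-2|+|2-1| = 2
Tile 2: at (2,0), goal (0,1), distance |2-0|+|0-1| = 3
Tile 1: at (2,1), goal (0,0), distance |2-0|+|1-0| = 3
Tile 5: at (2,2), goal (1,1), distance |2-1|+|2-1| = 2
Sum: 2 + 1 + 1 + 0 + 2 + 3 + 3 + 2 = 14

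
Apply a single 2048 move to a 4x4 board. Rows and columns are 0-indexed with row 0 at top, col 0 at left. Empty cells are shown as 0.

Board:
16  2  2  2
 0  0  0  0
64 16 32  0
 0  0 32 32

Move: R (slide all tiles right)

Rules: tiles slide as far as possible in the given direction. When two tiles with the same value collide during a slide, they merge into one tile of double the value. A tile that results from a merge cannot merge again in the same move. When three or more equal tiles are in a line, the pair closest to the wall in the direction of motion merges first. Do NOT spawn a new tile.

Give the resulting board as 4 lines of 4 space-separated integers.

Answer:  0 16  2  4
 0  0  0  0
 0 64 16 32
 0  0  0 64

Derivation:
Slide right:
row 0: [16, 2, 2, 2] -> [0, 16, 2, 4]
row 1: [0, 0, 0, 0] -> [0, 0, 0, 0]
row 2: [64, 16, 32, 0] -> [0, 64, 16, 32]
row 3: [0, 0, 32, 32] -> [0, 0, 0, 64]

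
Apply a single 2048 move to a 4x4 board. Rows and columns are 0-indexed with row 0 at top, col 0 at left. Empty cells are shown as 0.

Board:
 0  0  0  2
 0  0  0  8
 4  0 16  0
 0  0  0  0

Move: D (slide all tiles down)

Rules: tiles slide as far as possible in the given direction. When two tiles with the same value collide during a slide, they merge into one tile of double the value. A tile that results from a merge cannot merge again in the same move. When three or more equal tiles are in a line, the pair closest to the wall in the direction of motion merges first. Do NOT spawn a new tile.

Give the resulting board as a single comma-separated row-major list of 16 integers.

Answer: 0, 0, 0, 0, 0, 0, 0, 0, 0, 0, 0, 2, 4, 0, 16, 8

Derivation:
Slide down:
col 0: [0, 0, 4, 0] -> [0, 0, 0, 4]
col 1: [0, 0, 0, 0] -> [0, 0, 0, 0]
col 2: [0, 0, 16, 0] -> [0, 0, 0, 16]
col 3: [2, 8, 0, 0] -> [0, 0, 2, 8]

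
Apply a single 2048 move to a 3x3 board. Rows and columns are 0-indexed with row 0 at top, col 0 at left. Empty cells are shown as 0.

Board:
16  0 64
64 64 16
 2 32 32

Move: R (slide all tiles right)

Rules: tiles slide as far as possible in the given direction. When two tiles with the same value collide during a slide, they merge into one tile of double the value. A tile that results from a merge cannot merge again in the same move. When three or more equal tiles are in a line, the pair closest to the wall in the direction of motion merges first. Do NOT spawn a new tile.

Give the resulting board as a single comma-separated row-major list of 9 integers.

Slide right:
row 0: [16, 0, 64] -> [0, 16, 64]
row 1: [64, 64, 16] -> [0, 128, 16]
row 2: [2, 32, 32] -> [0, 2, 64]

Answer: 0, 16, 64, 0, 128, 16, 0, 2, 64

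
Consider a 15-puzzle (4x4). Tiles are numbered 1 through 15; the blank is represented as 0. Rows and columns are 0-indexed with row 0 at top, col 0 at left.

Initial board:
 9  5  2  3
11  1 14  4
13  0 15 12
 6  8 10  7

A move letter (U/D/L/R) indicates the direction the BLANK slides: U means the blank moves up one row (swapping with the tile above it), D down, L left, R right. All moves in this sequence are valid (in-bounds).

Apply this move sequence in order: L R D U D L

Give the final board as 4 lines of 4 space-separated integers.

After move 1 (L):
 9  5  2  3
11  1 14  4
 0 13 15 12
 6  8 10  7

After move 2 (R):
 9  5  2  3
11  1 14  4
13  0 15 12
 6  8 10  7

After move 3 (D):
 9  5  2  3
11  1 14  4
13  8 15 12
 6  0 10  7

After move 4 (U):
 9  5  2  3
11  1 14  4
13  0 15 12
 6  8 10  7

After move 5 (D):
 9  5  2  3
11  1 14  4
13  8 15 12
 6  0 10  7

After move 6 (L):
 9  5  2  3
11  1 14  4
13  8 15 12
 0  6 10  7

Answer:  9  5  2  3
11  1 14  4
13  8 15 12
 0  6 10  7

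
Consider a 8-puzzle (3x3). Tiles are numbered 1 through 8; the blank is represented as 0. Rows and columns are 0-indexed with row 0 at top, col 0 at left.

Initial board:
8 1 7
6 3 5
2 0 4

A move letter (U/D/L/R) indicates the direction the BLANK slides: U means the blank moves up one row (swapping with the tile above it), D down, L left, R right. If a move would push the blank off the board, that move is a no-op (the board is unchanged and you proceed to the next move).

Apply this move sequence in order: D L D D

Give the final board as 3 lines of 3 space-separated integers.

Answer: 8 1 7
6 3 5
0 2 4

Derivation:
After move 1 (D):
8 1 7
6 3 5
2 0 4

After move 2 (L):
8 1 7
6 3 5
0 2 4

After move 3 (D):
8 1 7
6 3 5
0 2 4

After move 4 (D):
8 1 7
6 3 5
0 2 4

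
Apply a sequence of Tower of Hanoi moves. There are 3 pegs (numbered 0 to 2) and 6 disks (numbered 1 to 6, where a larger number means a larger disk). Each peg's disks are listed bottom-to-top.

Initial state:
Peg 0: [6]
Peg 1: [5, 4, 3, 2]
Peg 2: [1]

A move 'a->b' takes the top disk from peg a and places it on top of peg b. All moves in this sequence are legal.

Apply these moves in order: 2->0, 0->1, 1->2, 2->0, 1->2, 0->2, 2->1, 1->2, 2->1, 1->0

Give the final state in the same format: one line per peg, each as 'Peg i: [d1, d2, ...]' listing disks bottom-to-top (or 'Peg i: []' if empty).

Answer: Peg 0: [6, 1]
Peg 1: [5, 4, 3]
Peg 2: [2]

Derivation:
After move 1 (2->0):
Peg 0: [6, 1]
Peg 1: [5, 4, 3, 2]
Peg 2: []

After move 2 (0->1):
Peg 0: [6]
Peg 1: [5, 4, 3, 2, 1]
Peg 2: []

After move 3 (1->2):
Peg 0: [6]
Peg 1: [5, 4, 3, 2]
Peg 2: [1]

After move 4 (2->0):
Peg 0: [6, 1]
Peg 1: [5, 4, 3, 2]
Peg 2: []

After move 5 (1->2):
Peg 0: [6, 1]
Peg 1: [5, 4, 3]
Peg 2: [2]

After move 6 (0->2):
Peg 0: [6]
Peg 1: [5, 4, 3]
Peg 2: [2, 1]

After move 7 (2->1):
Peg 0: [6]
Peg 1: [5, 4, 3, 1]
Peg 2: [2]

After move 8 (1->2):
Peg 0: [6]
Peg 1: [5, 4, 3]
Peg 2: [2, 1]

After move 9 (2->1):
Peg 0: [6]
Peg 1: [5, 4, 3, 1]
Peg 2: [2]

After move 10 (1->0):
Peg 0: [6, 1]
Peg 1: [5, 4, 3]
Peg 2: [2]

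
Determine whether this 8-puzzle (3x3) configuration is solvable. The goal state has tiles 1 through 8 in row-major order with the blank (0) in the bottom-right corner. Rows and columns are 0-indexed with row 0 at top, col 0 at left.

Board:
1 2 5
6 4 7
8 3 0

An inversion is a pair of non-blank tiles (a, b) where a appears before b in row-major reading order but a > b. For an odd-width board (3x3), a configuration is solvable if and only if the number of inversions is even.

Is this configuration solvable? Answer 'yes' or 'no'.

Answer: no

Derivation:
Inversions (pairs i<j in row-major order where tile[i] > tile[j] > 0): 7
7 is odd, so the puzzle is not solvable.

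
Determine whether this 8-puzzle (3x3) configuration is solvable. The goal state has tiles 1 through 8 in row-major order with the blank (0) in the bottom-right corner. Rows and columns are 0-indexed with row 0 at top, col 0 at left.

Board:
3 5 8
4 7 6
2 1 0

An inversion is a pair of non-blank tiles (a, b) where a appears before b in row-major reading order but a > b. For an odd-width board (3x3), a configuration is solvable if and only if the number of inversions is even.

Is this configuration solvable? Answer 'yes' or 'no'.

Answer: yes

Derivation:
Inversions (pairs i<j in row-major order where tile[i] > tile[j] > 0): 18
18 is even, so the puzzle is solvable.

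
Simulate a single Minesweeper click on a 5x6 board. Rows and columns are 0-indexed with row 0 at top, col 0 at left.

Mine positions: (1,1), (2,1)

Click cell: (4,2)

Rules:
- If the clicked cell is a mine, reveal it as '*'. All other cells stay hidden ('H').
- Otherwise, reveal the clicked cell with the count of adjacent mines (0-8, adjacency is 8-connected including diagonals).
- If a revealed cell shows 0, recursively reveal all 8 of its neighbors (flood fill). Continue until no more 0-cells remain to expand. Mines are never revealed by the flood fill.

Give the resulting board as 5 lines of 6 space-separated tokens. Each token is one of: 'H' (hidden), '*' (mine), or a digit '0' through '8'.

H H 1 0 0 0
H H 2 0 0 0
H H 2 0 0 0
1 1 1 0 0 0
0 0 0 0 0 0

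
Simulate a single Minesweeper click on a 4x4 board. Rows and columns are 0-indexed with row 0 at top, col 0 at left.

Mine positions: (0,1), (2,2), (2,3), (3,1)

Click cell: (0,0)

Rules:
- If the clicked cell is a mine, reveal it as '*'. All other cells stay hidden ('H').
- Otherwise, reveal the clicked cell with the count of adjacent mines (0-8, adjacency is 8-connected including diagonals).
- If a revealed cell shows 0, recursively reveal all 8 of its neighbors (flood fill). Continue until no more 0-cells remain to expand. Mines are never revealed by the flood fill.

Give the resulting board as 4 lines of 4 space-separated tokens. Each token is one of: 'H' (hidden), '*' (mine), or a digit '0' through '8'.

1 H H H
H H H H
H H H H
H H H H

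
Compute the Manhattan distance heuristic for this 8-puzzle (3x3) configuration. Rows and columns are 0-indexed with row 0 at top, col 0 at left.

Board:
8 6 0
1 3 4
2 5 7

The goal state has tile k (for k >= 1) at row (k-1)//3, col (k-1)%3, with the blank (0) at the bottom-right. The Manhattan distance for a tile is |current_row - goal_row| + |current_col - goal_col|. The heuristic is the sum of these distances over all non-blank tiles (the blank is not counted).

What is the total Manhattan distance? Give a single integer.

Tile 8: at (0,0), goal (2,1), distance |0-2|+|0-1| = 3
Tile 6: at (0,1), goal (1,2), distance |0-1|+|1-2| = 2
Tile 1: at (1,0), goal (0,0), distance |1-0|+|0-0| = 1
Tile 3: at (1,1), goal (0,2), distance |1-0|+|1-2| = 2
Tile 4: at (1,2), goal (1,0), distance |1-1|+|2-0| = 2
Tile 2: at (2,0), goal (0,1), distance |2-0|+|0-1| = 3
Tile 5: at (2,1), goal (1,1), distance |2-1|+|1-1| = 1
Tile 7: at (2,2), goal (2,0), distance |2-2|+|2-0| = 2
Sum: 3 + 2 + 1 + 2 + 2 + 3 + 1 + 2 = 16

Answer: 16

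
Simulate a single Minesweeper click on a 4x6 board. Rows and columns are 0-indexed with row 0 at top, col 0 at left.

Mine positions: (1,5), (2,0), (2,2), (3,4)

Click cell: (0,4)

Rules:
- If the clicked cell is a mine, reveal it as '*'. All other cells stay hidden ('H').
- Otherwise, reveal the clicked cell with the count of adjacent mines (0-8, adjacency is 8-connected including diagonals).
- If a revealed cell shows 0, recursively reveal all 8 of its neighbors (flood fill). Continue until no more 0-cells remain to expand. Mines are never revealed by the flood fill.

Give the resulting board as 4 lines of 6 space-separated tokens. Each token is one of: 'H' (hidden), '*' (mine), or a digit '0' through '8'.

H H H H 1 H
H H H H H H
H H H H H H
H H H H H H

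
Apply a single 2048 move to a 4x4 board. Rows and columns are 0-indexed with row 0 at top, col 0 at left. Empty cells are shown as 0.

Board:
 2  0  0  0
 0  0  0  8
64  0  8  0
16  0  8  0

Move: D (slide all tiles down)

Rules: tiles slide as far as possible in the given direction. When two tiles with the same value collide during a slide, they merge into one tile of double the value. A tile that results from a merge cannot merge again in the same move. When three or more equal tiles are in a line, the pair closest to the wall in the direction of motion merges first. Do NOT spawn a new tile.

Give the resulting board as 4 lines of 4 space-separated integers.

Slide down:
col 0: [2, 0, 64, 16] -> [0, 2, 64, 16]
col 1: [0, 0, 0, 0] -> [0, 0, 0, 0]
col 2: [0, 0, 8, 8] -> [0, 0, 0, 16]
col 3: [0, 8, 0, 0] -> [0, 0, 0, 8]

Answer:  0  0  0  0
 2  0  0  0
64  0  0  0
16  0 16  8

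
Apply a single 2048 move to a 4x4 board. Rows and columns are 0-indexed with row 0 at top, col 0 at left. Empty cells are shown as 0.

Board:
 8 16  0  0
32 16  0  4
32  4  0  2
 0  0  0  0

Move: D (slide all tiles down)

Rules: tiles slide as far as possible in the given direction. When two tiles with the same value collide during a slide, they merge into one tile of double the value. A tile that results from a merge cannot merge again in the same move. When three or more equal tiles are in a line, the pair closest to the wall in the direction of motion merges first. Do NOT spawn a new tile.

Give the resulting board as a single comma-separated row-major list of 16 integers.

Slide down:
col 0: [8, 32, 32, 0] -> [0, 0, 8, 64]
col 1: [16, 16, 4, 0] -> [0, 0, 32, 4]
col 2: [0, 0, 0, 0] -> [0, 0, 0, 0]
col 3: [0, 4, 2, 0] -> [0, 0, 4, 2]

Answer: 0, 0, 0, 0, 0, 0, 0, 0, 8, 32, 0, 4, 64, 4, 0, 2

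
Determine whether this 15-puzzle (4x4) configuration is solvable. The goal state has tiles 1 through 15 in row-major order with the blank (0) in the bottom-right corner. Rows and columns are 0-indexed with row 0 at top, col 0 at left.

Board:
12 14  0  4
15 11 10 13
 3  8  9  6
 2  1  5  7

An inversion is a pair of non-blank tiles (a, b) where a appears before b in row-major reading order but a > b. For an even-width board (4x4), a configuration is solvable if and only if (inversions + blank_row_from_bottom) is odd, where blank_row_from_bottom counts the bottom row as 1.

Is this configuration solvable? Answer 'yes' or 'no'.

Answer: no

Derivation:
Inversions: 78
Blank is in row 0 (0-indexed from top), which is row 4 counting from the bottom (bottom = 1).
78 + 4 = 82, which is even, so the puzzle is not solvable.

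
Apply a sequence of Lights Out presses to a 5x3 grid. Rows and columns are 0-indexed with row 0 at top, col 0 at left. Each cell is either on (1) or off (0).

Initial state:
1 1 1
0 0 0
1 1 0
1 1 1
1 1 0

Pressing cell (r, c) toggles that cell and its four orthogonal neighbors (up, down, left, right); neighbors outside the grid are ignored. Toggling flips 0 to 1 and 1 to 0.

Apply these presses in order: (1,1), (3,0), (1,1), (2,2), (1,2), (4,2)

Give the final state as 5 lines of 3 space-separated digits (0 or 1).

After press 1 at (1,1):
1 0 1
1 1 1
1 0 0
1 1 1
1 1 0

After press 2 at (3,0):
1 0 1
1 1 1
0 0 0
0 0 1
0 1 0

After press 3 at (1,1):
1 1 1
0 0 0
0 1 0
0 0 1
0 1 0

After press 4 at (2,2):
1 1 1
0 0 1
0 0 1
0 0 0
0 1 0

After press 5 at (1,2):
1 1 0
0 1 0
0 0 0
0 0 0
0 1 0

After press 6 at (4,2):
1 1 0
0 1 0
0 0 0
0 0 1
0 0 1

Answer: 1 1 0
0 1 0
0 0 0
0 0 1
0 0 1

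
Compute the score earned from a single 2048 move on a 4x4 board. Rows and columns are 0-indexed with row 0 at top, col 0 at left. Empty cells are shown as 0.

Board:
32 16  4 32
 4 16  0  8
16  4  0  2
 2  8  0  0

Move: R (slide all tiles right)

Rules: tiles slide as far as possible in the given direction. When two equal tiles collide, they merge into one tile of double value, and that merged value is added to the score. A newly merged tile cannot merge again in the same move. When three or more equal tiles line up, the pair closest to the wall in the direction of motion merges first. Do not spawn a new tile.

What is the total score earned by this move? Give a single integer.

Slide right:
row 0: [32, 16, 4, 32] -> [32, 16, 4, 32]  score +0 (running 0)
row 1: [4, 16, 0, 8] -> [0, 4, 16, 8]  score +0 (running 0)
row 2: [16, 4, 0, 2] -> [0, 16, 4, 2]  score +0 (running 0)
row 3: [2, 8, 0, 0] -> [0, 0, 2, 8]  score +0 (running 0)
Board after move:
32 16  4 32
 0  4 16  8
 0 16  4  2
 0  0  2  8

Answer: 0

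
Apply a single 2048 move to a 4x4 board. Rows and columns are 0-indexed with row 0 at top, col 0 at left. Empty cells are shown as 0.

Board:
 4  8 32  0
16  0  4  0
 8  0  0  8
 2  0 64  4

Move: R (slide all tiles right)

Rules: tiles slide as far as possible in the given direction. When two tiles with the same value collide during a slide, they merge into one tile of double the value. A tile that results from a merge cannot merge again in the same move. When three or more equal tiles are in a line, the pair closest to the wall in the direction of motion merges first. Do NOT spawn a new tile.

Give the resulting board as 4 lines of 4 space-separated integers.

Slide right:
row 0: [4, 8, 32, 0] -> [0, 4, 8, 32]
row 1: [16, 0, 4, 0] -> [0, 0, 16, 4]
row 2: [8, 0, 0, 8] -> [0, 0, 0, 16]
row 3: [2, 0, 64, 4] -> [0, 2, 64, 4]

Answer:  0  4  8 32
 0  0 16  4
 0  0  0 16
 0  2 64  4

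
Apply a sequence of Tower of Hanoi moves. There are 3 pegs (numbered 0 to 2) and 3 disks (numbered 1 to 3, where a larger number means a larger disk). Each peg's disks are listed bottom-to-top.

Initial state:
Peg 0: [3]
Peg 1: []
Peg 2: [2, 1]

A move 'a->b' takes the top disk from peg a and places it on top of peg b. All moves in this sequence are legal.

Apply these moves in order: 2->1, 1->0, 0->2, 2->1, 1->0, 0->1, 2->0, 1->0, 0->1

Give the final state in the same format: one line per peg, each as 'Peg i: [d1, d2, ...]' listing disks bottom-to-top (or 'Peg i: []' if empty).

After move 1 (2->1):
Peg 0: [3]
Peg 1: [1]
Peg 2: [2]

After move 2 (1->0):
Peg 0: [3, 1]
Peg 1: []
Peg 2: [2]

After move 3 (0->2):
Peg 0: [3]
Peg 1: []
Peg 2: [2, 1]

After move 4 (2->1):
Peg 0: [3]
Peg 1: [1]
Peg 2: [2]

After move 5 (1->0):
Peg 0: [3, 1]
Peg 1: []
Peg 2: [2]

After move 6 (0->1):
Peg 0: [3]
Peg 1: [1]
Peg 2: [2]

After move 7 (2->0):
Peg 0: [3, 2]
Peg 1: [1]
Peg 2: []

After move 8 (1->0):
Peg 0: [3, 2, 1]
Peg 1: []
Peg 2: []

After move 9 (0->1):
Peg 0: [3, 2]
Peg 1: [1]
Peg 2: []

Answer: Peg 0: [3, 2]
Peg 1: [1]
Peg 2: []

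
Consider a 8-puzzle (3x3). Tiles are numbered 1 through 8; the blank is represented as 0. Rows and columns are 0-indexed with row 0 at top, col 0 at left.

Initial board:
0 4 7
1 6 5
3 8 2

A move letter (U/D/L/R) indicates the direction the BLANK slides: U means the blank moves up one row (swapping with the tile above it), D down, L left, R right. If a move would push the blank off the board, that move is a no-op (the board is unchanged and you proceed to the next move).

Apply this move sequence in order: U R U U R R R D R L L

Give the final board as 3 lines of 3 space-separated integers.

After move 1 (U):
0 4 7
1 6 5
3 8 2

After move 2 (R):
4 0 7
1 6 5
3 8 2

After move 3 (U):
4 0 7
1 6 5
3 8 2

After move 4 (U):
4 0 7
1 6 5
3 8 2

After move 5 (R):
4 7 0
1 6 5
3 8 2

After move 6 (R):
4 7 0
1 6 5
3 8 2

After move 7 (R):
4 7 0
1 6 5
3 8 2

After move 8 (D):
4 7 5
1 6 0
3 8 2

After move 9 (R):
4 7 5
1 6 0
3 8 2

After move 10 (L):
4 7 5
1 0 6
3 8 2

After move 11 (L):
4 7 5
0 1 6
3 8 2

Answer: 4 7 5
0 1 6
3 8 2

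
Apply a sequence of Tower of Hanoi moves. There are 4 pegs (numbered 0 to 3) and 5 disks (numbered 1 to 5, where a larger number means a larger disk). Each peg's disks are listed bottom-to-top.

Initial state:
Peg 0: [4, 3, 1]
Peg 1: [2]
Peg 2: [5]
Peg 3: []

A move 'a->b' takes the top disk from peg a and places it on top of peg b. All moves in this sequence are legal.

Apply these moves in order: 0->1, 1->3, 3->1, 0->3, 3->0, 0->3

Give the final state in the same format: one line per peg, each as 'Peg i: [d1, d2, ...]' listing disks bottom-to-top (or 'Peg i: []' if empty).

Answer: Peg 0: [4]
Peg 1: [2, 1]
Peg 2: [5]
Peg 3: [3]

Derivation:
After move 1 (0->1):
Peg 0: [4, 3]
Peg 1: [2, 1]
Peg 2: [5]
Peg 3: []

After move 2 (1->3):
Peg 0: [4, 3]
Peg 1: [2]
Peg 2: [5]
Peg 3: [1]

After move 3 (3->1):
Peg 0: [4, 3]
Peg 1: [2, 1]
Peg 2: [5]
Peg 3: []

After move 4 (0->3):
Peg 0: [4]
Peg 1: [2, 1]
Peg 2: [5]
Peg 3: [3]

After move 5 (3->0):
Peg 0: [4, 3]
Peg 1: [2, 1]
Peg 2: [5]
Peg 3: []

After move 6 (0->3):
Peg 0: [4]
Peg 1: [2, 1]
Peg 2: [5]
Peg 3: [3]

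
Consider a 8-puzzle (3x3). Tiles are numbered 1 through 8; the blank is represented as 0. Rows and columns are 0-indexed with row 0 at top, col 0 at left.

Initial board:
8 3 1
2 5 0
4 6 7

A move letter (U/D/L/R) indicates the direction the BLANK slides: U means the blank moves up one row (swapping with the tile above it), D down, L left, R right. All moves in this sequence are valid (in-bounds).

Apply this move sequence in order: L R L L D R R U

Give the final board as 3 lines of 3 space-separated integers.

After move 1 (L):
8 3 1
2 0 5
4 6 7

After move 2 (R):
8 3 1
2 5 0
4 6 7

After move 3 (L):
8 3 1
2 0 5
4 6 7

After move 4 (L):
8 3 1
0 2 5
4 6 7

After move 5 (D):
8 3 1
4 2 5
0 6 7

After move 6 (R):
8 3 1
4 2 5
6 0 7

After move 7 (R):
8 3 1
4 2 5
6 7 0

After move 8 (U):
8 3 1
4 2 0
6 7 5

Answer: 8 3 1
4 2 0
6 7 5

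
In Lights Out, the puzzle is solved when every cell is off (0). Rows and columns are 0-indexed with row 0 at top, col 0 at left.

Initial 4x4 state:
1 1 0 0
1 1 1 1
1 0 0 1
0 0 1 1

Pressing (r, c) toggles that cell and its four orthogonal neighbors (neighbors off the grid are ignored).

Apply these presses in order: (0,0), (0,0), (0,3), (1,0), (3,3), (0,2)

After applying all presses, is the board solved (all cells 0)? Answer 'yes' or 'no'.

After press 1 at (0,0):
0 0 0 0
0 1 1 1
1 0 0 1
0 0 1 1

After press 2 at (0,0):
1 1 0 0
1 1 1 1
1 0 0 1
0 0 1 1

After press 3 at (0,3):
1 1 1 1
1 1 1 0
1 0 0 1
0 0 1 1

After press 4 at (1,0):
0 1 1 1
0 0 1 0
0 0 0 1
0 0 1 1

After press 5 at (3,3):
0 1 1 1
0 0 1 0
0 0 0 0
0 0 0 0

After press 6 at (0,2):
0 0 0 0
0 0 0 0
0 0 0 0
0 0 0 0

Lights still on: 0

Answer: yes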